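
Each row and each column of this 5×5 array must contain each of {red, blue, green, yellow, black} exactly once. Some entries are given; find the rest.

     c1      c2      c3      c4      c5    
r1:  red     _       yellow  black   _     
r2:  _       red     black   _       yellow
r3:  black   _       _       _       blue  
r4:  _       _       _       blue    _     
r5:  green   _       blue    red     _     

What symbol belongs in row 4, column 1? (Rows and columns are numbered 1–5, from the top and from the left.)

(r1,c5) = green
(r2,c1) = blue
(r2,c4) = green
(r3,c4) = yellow
(r4,c1) = yellow

yellow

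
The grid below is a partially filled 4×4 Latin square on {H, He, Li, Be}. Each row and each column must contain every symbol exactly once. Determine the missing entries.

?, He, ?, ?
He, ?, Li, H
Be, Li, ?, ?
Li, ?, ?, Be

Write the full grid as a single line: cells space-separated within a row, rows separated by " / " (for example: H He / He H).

H He Be Li / He Be Li H / Be Li H He / Li H He Be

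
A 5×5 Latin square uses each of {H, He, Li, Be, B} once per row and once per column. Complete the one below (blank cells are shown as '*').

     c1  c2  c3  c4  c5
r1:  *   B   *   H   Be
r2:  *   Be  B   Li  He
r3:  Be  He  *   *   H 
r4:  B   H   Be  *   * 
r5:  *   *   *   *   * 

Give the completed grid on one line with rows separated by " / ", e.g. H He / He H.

(r2,c1) = H
(r3,c3) = Li
(r3,c4) = B
(r4,c4) = He
(r4,c5) = Li
(r5,c2) = Li
(r5,c4) = Be
(r5,c5) = B
(r1,c3) = He
(r5,c1) = He
(r5,c3) = H
(r1,c1) = Li

Li B He H Be / H Be B Li He / Be He Li B H / B H Be He Li / He Li H Be B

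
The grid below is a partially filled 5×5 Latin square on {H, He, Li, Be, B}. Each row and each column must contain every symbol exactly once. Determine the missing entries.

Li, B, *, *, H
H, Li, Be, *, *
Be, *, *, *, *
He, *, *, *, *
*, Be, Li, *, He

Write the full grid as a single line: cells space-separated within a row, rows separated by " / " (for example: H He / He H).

Li B He Be H / H Li Be He B / Be He H B Li / He H B Li Be / B Be Li H He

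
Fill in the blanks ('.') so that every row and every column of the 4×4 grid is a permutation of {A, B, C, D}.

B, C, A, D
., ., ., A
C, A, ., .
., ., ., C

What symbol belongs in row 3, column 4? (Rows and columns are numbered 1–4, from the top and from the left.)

B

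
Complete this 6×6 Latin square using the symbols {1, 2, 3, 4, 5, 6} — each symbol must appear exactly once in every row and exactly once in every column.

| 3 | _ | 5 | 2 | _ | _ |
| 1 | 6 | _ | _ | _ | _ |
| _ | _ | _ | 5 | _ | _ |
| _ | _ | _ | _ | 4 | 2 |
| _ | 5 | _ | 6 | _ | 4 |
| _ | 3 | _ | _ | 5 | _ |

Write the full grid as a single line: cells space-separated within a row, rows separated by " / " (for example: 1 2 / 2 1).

row 4 has {2,4}; column 2 has {3,5,6} — only 1 is left for (r4,c2).
row 4 has {1,2,4}; column 4 has {2,5,6} — only 3 is left for (r4,c4).
row 5 has {4,5,6}; column 1 has {1,3} — only 2 is left for (r5,c1).
row 1 has {2,3,5}; column 2 has {1,3,5,6} — only 4 is left for (r1,c2).
row 2 has {1,6}; column 4 has {2,3,5,6} — only 4 is left for (r2,c4).
row 3 has {5}; column 2 has {1,3,4,5,6} — only 2 is left for (r3,c2).
row 4 has {1,2,3,4}; column 3 has {5} — only 6 is left for (r4,c3).
row 6 has {3,5}; column 4 has {2,3,4,5,6} — only 1 is left for (r6,c4).
row 6 has {1,3,5}; column 6 has {2,4} — only 6 is left for (r6,c6).
row 1 has {2,3,4,5}; column 6 has {2,4,6} — only 1 is left for (r1,c6).
row 3 has {2,5}; column 6 has {1,2,4,6} — only 3 is left for (r3,c6).
row 4 has {1,2,3,4,6}; column 1 has {1,2,3} — only 5 is left for (r4,c1).
row 6 has {1,3,5,6}; column 1 has {1,2,3,5} — only 4 is left for (r6,c1).
row 6 has {1,3,4,5,6}; column 3 has {5,6} — only 2 is left for (r6,c3).
row 1 has {1,2,3,4,5}; column 5 has {4,5} — only 6 is left for (r1,c5).
row 2 has {1,4,6}; column 3 has {2,5,6} — only 3 is left for (r2,c3).
row 2 has {1,3,4,6}; column 5 has {4,5,6} — only 2 is left for (r2,c5).
row 2 has {1,2,3,4,6}; column 6 has {1,2,3,4,6} — only 5 is left for (r2,c6).
row 3 has {2,3,5}; column 1 has {1,2,3,4,5} — only 6 is left for (r3,c1).
row 3 has {2,3,5,6}; column 5 has {2,4,5,6} — only 1 is left for (r3,c5).
row 5 has {2,4,5,6}; column 3 has {2,3,5,6} — only 1 is left for (r5,c3).
row 5 has {1,2,4,5,6}; column 5 has {1,2,4,5,6} — only 3 is left for (r5,c5).
row 3 has {1,2,3,5,6}; column 3 has {1,2,3,5,6} — only 4 is left for (r3,c3).

3 4 5 2 6 1 / 1 6 3 4 2 5 / 6 2 4 5 1 3 / 5 1 6 3 4 2 / 2 5 1 6 3 4 / 4 3 2 1 5 6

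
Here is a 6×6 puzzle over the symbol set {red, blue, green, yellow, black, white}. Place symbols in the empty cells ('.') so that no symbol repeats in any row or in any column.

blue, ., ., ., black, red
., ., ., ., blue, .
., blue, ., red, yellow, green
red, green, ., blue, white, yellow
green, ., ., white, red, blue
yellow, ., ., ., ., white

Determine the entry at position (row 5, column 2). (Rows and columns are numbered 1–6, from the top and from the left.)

(r2,c6): row 2 has {blue}; column 6 has {red,blue,green,yellow,white}, so it must be black.
(r4,c3): row 4 has {red,blue,green,yellow,white}; column 3 is empty so far, so it must be black.
(r5,c3): row 5 has {red,blue,green,white}; column 3 has {black}, so it must be yellow.
(r6,c5): row 6 has {yellow,white}; column 5 has {red,blue,yellow,black,white}, so it must be green.
(r2,c1): row 2 has {blue,black}; column 1 has {red,blue,green,yellow}, so it must be white.
(r3,c1): row 3 has {red,blue,green,yellow}; column 1 has {red,blue,green,yellow,white}, so it must be black.
(r3,c3): row 3 has {red,blue,green,yellow,black}; column 3 has {yellow,black}, so it must be white.
(r5,c2): row 5 has {red,blue,green,yellow,white}; column 2 has {blue,green}, so it must be black.

black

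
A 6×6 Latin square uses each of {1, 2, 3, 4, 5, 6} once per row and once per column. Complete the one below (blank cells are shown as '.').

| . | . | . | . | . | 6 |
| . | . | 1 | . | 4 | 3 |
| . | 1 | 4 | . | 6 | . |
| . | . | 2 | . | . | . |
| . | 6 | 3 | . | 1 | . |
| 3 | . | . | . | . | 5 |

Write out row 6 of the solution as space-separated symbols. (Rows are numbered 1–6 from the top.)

(r1,c3) = 5
(r3,c6) = 2
(r5,c6) = 4
(r6,c3) = 6
(r6,c5) = 2
(r1,c5) = 3
(r3,c1) = 5
(r3,c4) = 3
(r4,c5) = 5
(r4,c6) = 1
(r5,c1) = 2
(r5,c4) = 5
(r6,c2) = 4
(r6,c4) = 1

3 4 6 1 2 5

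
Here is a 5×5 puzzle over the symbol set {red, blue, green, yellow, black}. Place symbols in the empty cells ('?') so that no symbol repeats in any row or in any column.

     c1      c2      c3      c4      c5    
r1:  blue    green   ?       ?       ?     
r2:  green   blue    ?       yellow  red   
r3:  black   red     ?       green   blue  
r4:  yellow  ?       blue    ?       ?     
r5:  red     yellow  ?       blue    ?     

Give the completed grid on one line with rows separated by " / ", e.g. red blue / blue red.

blue green red black yellow / green blue black yellow red / black red yellow green blue / yellow black blue red green / red yellow green blue black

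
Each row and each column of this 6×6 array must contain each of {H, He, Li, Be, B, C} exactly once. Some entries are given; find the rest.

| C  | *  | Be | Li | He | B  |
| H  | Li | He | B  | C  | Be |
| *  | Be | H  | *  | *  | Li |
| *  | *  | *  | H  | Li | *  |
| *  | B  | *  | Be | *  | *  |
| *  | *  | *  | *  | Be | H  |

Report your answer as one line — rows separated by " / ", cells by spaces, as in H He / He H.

(r1,c2) = H
(r3,c5) = B
(r5,c5) = H
(r3,c1) = He
(r3,c4) = C
(r5,c1) = Li
(r5,c3) = C
(r5,c6) = He
(r6,c1) = B
(r6,c3) = Li
(r6,c4) = He
(r4,c1) = Be
(r4,c3) = B
(r4,c6) = C
(r6,c2) = C
(r4,c2) = He

C H Be Li He B / H Li He B C Be / He Be H C B Li / Be He B H Li C / Li B C Be H He / B C Li He Be H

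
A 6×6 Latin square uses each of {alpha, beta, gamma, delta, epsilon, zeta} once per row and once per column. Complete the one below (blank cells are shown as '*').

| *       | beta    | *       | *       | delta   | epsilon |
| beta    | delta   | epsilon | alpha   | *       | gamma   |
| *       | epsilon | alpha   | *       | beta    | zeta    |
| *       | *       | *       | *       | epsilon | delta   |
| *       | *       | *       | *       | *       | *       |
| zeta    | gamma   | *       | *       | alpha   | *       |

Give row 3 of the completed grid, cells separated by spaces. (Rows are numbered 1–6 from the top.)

(r2,c5) = zeta
(r5,c5) = gamma
(r6,c6) = beta
(r5,c6) = alpha
(r6,c3) = delta
(r6,c4) = epsilon
(r5,c2) = zeta
(r5,c3) = beta
(r5,c4) = delta
(r3,c4) = gamma
(r4,c2) = alpha
(r5,c1) = epsilon
(r1,c4) = zeta
(r3,c1) = delta

delta epsilon alpha gamma beta zeta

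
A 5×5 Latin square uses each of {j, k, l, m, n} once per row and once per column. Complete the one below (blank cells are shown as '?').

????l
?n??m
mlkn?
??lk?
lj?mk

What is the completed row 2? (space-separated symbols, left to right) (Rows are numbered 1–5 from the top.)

k n j l m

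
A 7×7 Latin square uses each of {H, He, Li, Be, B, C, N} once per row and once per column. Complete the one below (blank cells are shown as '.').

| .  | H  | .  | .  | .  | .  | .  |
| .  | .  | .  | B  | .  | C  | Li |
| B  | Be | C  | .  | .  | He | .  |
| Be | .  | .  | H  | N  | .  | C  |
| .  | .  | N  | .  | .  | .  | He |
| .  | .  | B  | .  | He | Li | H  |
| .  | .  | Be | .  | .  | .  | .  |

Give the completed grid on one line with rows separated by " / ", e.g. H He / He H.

C H Li He B N Be / He N H B Be C Li / B Be C Li H He N / Be Li He H N B C / H B N C Li Be He / N C B Be He Li H / Li He Be N C H B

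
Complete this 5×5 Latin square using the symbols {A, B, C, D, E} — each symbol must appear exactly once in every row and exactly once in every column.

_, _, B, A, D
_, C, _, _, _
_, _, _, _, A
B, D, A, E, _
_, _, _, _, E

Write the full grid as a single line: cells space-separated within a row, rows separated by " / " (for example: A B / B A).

row 1 has {A,B,D}; column 2 has {C,D} — only E is left for (r1,c2).
row 2 has {C}; column 5 has {A,D,E} — only B is left for (r2,c5).
row 3 has {A}; column 2 has {C,D,E} — only B is left for (r3,c2).
row 4 has {A,B,D,E}; column 5 has {A,B,D,E} — only C is left for (r4,c5).
row 5 has {E}; column 2 has {B,C,D,E} — only A is left for (r5,c2).
row 1 has {A,B,D,E}; column 1 has {B} — only C is left for (r1,c1).
row 2 has {B,C}; column 4 has {A,E} — only D is left for (r2,c4).
row 3 has {A,B}; column 4 has {A,D,E} — only C is left for (r3,c4).
row 5 has {A,E}; column 1 has {B,C} — only D is left for (r5,c1).
row 5 has {A,D,E}; column 3 has {A,B} — only C is left for (r5,c3).
row 5 has {A,C,D,E}; column 4 has {A,C,D,E} — only B is left for (r5,c4).
row 2 has {B,C,D}; column 3 has {A,B,C} — only E is left for (r2,c3).
row 3 has {A,B,C}; column 1 has {B,C,D} — only E is left for (r3,c1).
row 3 has {A,B,C,E}; column 3 has {A,B,C,E} — only D is left for (r3,c3).
row 2 has {B,C,D,E}; column 1 has {B,C,D,E} — only A is left for (r2,c1).

C E B A D / A C E D B / E B D C A / B D A E C / D A C B E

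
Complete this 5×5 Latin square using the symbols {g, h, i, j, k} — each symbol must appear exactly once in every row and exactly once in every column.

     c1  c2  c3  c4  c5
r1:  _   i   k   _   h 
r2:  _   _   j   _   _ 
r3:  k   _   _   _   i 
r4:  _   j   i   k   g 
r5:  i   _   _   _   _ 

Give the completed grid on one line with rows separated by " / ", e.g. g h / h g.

j i k g h / g h j i k / k g h j i / h j i k g / i k g h j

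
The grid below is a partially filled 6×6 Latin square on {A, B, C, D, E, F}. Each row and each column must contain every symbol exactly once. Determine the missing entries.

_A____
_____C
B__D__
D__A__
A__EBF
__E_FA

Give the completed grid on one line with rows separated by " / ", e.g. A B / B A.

F A B C E D / E B A F D C / B F C D A E / D E F A C B / A C D E B F / C D E B F A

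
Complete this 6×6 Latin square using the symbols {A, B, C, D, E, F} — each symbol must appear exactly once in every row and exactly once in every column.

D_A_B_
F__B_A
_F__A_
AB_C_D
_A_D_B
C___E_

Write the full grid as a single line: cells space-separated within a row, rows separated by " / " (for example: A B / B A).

D C A F B E / F E C B D A / B F D E A C / A B E C F D / E A F D C B / C D B A E F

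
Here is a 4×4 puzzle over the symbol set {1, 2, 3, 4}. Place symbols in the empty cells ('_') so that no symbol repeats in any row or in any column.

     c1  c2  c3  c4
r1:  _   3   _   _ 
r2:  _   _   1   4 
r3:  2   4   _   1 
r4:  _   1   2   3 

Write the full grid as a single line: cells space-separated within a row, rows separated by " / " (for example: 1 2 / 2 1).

1 3 4 2 / 3 2 1 4 / 2 4 3 1 / 4 1 2 3

At row 1, column 3: row 1 has {3}; column 3 has {1,2}; that leaves 4.
At row 1, column 4: row 1 has {3,4}; column 4 has {1,3,4}; that leaves 2.
At row 2, column 1: row 2 has {1,4}; column 1 has {2}; that leaves 3.
At row 2, column 2: row 2 has {1,3,4}; column 2 has {1,3,4}; that leaves 2.
At row 3, column 3: row 3 has {1,2,4}; column 3 has {1,2,4}; that leaves 3.
At row 4, column 1: row 4 has {1,2,3}; column 1 has {2,3}; that leaves 4.
At row 1, column 1: row 1 has {2,3,4}; column 1 has {2,3,4}; that leaves 1.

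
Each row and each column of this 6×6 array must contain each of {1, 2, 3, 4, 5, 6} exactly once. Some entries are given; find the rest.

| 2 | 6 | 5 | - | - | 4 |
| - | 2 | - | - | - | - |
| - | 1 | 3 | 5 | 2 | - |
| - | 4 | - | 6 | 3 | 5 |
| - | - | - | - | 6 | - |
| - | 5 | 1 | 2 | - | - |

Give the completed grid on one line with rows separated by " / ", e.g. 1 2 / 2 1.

2 6 5 3 1 4 / 3 2 6 4 5 1 / 4 1 3 5 2 6 / 1 4 2 6 3 5 / 5 3 4 1 6 2 / 6 5 1 2 4 3

Cell (r1,c5): row 1 has {2,4,5,6}; column 5 has {2,3,6} → 1.
Cell (r3,c6): row 3 has {1,2,3,5}; column 6 has {4,5} → 6.
Cell (r4,c1): row 4 has {3,4,5,6}; column 1 has {2} → 1.
Cell (r4,c3): row 4 has {1,3,4,5,6}; column 3 has {1,3,5} → 2.
Cell (r5,c2): row 5 has {6}; column 2 has {1,2,4,5,6} → 3.
Cell (r5,c3): row 5 has {3,6}; column 3 has {1,2,3,5} → 4.
Cell (r5,c4): row 5 has {3,4,6}; column 4 has {2,5,6} → 1.
Cell (r5,c6): row 5 has {1,3,4,6}; column 6 has {4,5,6} → 2.
Cell (r6,c5): row 6 has {1,2,5}; column 5 has {1,2,3,6} → 4.
Cell (r6,c6): row 6 has {1,2,4,5}; column 6 has {2,4,5,6} → 3.
Cell (r1,c4): row 1 has {1,2,4,5,6}; column 4 has {1,2,5,6} → 3.
Cell (r2,c3): row 2 has {2}; column 3 has {1,2,3,4,5} → 6.
Cell (r2,c4): row 2 has {2,6}; column 4 has {1,2,3,5,6} → 4.
Cell (r2,c5): row 2 has {2,4,6}; column 5 has {1,2,3,4,6} → 5.
Cell (r2,c6): row 2 has {2,4,5,6}; column 6 has {2,3,4,5,6} → 1.
Cell (r3,c1): row 3 has {1,2,3,5,6}; column 1 has {1,2} → 4.
Cell (r5,c1): row 5 has {1,2,3,4,6}; column 1 has {1,2,4} → 5.
Cell (r6,c1): row 6 has {1,2,3,4,5}; column 1 has {1,2,4,5} → 6.
Cell (r2,c1): row 2 has {1,2,4,5,6}; column 1 has {1,2,4,5,6} → 3.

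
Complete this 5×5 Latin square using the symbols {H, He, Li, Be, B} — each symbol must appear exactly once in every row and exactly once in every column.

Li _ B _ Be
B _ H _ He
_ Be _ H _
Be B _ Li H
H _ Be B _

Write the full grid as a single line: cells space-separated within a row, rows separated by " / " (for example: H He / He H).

At row 1, column 4: row 1 has {Li,Be,B}; column 4 has {H,Li,B}; that leaves He.
At row 2, column 2: row 2 has {H,He,B}; column 2 has {Be,B}; that leaves Li.
At row 2, column 4: row 2 has {H,He,Li,B}; column 4 has {H,He,Li,B}; that leaves Be.
At row 3, column 1: row 3 has {H,Be}; column 1 has {H,Li,Be,B}; that leaves He.
At row 3, column 3: row 3 has {H,He,Be}; column 3 has {H,Be,B}; that leaves Li.
At row 3, column 5: row 3 has {H,He,Li,Be}; column 5 has {H,He,Be}; that leaves B.
At row 4, column 3: row 4 has {H,Li,Be,B}; column 3 has {H,Li,Be,B}; that leaves He.
At row 5, column 2: row 5 has {H,Be,B}; column 2 has {Li,Be,B}; that leaves He.
At row 5, column 5: row 5 has {H,He,Be,B}; column 5 has {H,He,Be,B}; that leaves Li.
At row 1, column 2: row 1 has {He,Li,Be,B}; column 2 has {He,Li,Be,B}; that leaves H.

Li H B He Be / B Li H Be He / He Be Li H B / Be B He Li H / H He Be B Li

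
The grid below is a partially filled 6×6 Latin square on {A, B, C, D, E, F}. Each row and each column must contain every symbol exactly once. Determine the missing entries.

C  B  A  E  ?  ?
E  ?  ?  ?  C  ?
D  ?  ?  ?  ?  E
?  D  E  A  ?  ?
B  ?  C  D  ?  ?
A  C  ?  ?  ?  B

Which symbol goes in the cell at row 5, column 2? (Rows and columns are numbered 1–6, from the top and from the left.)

At row 4, column 1: row 4 has {A,D,E}; column 1 has {A,B,C,D,E}; that leaves F.
At row 4, column 5: row 4 has {A,D,E,F}; column 5 has {C}; that leaves B.
At row 4, column 6: row 4 has {A,B,D,E,F}; column 6 has {B,E}; that leaves C.
At row 6, column 4: row 6 has {A,B,C}; column 4 has {A,D,E}; that leaves F.
At row 2, column 4: row 2 has {C,E}; column 4 has {A,D,E,F}; that leaves B.
At row 3, column 4: row 3 has {D,E}; column 4 has {A,B,D,E,F}; that leaves C.
At row 6, column 3: row 6 has {A,B,C,F}; column 3 has {A,C,E}; that leaves D.
At row 6, column 5: row 6 has {A,B,C,D,F}; column 5 has {B,C}; that leaves E.
At row 2, column 3: row 2 has {B,C,E}; column 3 has {A,C,D,E}; that leaves F.
At row 3, column 3: row 3 has {C,D,E}; column 3 has {A,C,D,E,F}; that leaves B.
At row 2, column 2: row 2 has {B,C,E,F}; column 2 has {B,C,D}; that leaves A.
At row 2, column 6: row 2 has {A,B,C,E,F}; column 6 has {B,C,E}; that leaves D.
At row 3, column 2: row 3 has {B,C,D,E}; column 2 has {A,B,C,D}; that leaves F.
At row 3, column 5: row 3 has {B,C,D,E,F}; column 5 has {B,C,E}; that leaves A.
At row 5, column 2: row 5 has {B,C,D}; column 2 has {A,B,C,D,F}; that leaves E.

E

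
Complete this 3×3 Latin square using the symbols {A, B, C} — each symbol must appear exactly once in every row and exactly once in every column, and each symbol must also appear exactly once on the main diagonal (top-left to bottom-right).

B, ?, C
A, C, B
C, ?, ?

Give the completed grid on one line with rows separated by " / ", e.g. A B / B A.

B A C / A C B / C B A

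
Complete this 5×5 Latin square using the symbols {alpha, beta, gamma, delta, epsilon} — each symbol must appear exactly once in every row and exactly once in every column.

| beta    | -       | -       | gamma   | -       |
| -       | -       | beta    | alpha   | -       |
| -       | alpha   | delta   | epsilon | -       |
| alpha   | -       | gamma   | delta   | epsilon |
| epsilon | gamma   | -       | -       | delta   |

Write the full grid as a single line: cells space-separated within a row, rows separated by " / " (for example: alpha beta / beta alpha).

beta delta epsilon gamma alpha / delta epsilon beta alpha gamma / gamma alpha delta epsilon beta / alpha beta gamma delta epsilon / epsilon gamma alpha beta delta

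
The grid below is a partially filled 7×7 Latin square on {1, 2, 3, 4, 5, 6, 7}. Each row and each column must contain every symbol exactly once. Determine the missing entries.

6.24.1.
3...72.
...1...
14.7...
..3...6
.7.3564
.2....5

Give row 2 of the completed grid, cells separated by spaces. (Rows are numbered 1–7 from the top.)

3 6 4 5 7 2 1

At row 1, column 5: row 1 has {1,2,4,6}; column 5 has {5,7}; that leaves 3.
At row 1, column 7: row 1 has {1,2,3,4,6}; column 7 has {4,5,6}; that leaves 7.
At row 2, column 7: row 2 has {2,3,7}; column 7 has {4,5,6,7}; that leaves 1.
At row 6, column 1: row 6 has {3,4,5,6,7}; column 1 has {1,3,6}; that leaves 2.
At row 6, column 3: row 6 has {2,3,4,5,6,7}; column 3 has {2,3}; that leaves 1.
At row 7, column 4: row 7 has {2,5}; column 4 has {1,3,4,7}; that leaves 6.
At row 1, column 2: row 1 has {1,2,3,4,6,7}; column 2 has {2,4,7}; that leaves 5.
At row 2, column 2: row 2 has {1,2,3,7}; column 2 has {2,4,5,7}; that leaves 6.
At row 2, column 4: row 2 has {1,2,3,6,7}; column 4 has {1,3,4,6,7}; that leaves 5.
At row 3, column 2: row 3 has {1}; column 2 has {2,4,5,6,7}; that leaves 3.
At row 3, column 7: row 3 has {1,3}; column 7 has {1,4,5,6,7}; that leaves 2.
At row 4, column 7: row 4 has {1,4,7}; column 7 has {1,2,4,5,6,7}; that leaves 3.
At row 5, column 2: row 5 has {3,6}; column 2 has {2,3,4,5,6,7}; that leaves 1.
At row 5, column 4: row 5 has {1,3,6}; column 4 has {1,3,4,5,6,7}; that leaves 2.
At row 5, column 5: row 5 has {1,2,3,6}; column 5 has {3,5,7}; that leaves 4.
At row 7, column 5: row 7 has {2,5,6}; column 5 has {3,4,5,7}; that leaves 1.
At row 2, column 3: row 2 has {1,2,3,5,6,7}; column 3 has {1,2,3}; that leaves 4.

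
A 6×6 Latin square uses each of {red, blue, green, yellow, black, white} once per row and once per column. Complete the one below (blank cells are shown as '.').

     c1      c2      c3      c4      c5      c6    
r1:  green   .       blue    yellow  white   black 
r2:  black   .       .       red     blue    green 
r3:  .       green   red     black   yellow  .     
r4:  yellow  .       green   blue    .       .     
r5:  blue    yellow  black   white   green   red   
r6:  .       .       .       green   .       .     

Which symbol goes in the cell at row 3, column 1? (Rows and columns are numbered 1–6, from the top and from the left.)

row 1 has {blue,green,yellow,black,white}; column 2 has {green,yellow} — only red is left for (r1,c2).
row 2 has {red,blue,green,black}; column 2 has {red,green,yellow} — only white is left for (r2,c2).
row 2 has {red,blue,green,black,white}; column 3 has {red,blue,green,black} — only yellow is left for (r2,c3).
row 3 has {red,green,yellow,black}; column 1 has {blue,green,yellow,black} — only white is left for (r3,c1).

white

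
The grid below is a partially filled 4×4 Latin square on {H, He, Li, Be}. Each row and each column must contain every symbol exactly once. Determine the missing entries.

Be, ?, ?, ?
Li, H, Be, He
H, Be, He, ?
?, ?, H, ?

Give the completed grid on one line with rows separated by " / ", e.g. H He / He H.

Be He Li H / Li H Be He / H Be He Li / He Li H Be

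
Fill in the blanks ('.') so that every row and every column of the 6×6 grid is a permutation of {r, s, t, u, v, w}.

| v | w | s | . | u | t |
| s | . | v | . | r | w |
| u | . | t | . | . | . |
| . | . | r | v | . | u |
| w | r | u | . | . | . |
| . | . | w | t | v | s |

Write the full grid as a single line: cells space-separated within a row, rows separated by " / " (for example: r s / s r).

v w s r u t / s t v u r w / u v t w s r / t s r v w u / w r u s t v / r u w t v s

Cell (r1,c4): row 1 has {s,t,u,v,w}; column 4 has {t,v} → r.
Cell (r2,c4): row 2 has {r,s,v,w}; column 4 has {r,t,v} → u.
Cell (r4,c1): row 4 has {r,u,v}; column 1 has {s,u,v,w} → t.
Cell (r4,c2): row 4 has {r,t,u,v}; column 2 has {r,w} → s.
Cell (r4,c5): row 4 has {r,s,t,u,v}; column 5 has {r,u,v} → w.
Cell (r5,c4): row 5 has {r,u,w}; column 4 has {r,t,u,v} → s.
Cell (r5,c5): row 5 has {r,s,u,w}; column 5 has {r,u,v,w} → t.
Cell (r5,c6): row 5 has {r,s,t,u,w}; column 6 has {s,t,u,w} → v.
Cell (r6,c1): row 6 has {s,t,v,w}; column 1 has {s,t,u,v,w} → r.
Cell (r6,c2): row 6 has {r,s,t,v,w}; column 2 has {r,s,w} → u.
Cell (r2,c2): row 2 has {r,s,u,v,w}; column 2 has {r,s,u,w} → t.
Cell (r3,c2): row 3 has {t,u}; column 2 has {r,s,t,u,w} → v.
Cell (r3,c4): row 3 has {t,u,v}; column 4 has {r,s,t,u,v} → w.
Cell (r3,c5): row 3 has {t,u,v,w}; column 5 has {r,t,u,v,w} → s.
Cell (r3,c6): row 3 has {s,t,u,v,w}; column 6 has {s,t,u,v,w} → r.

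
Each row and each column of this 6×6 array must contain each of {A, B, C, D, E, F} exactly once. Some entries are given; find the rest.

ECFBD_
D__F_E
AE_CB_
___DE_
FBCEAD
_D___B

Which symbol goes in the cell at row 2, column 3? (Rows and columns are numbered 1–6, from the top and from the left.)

B

(r1,c6) = A
(r2,c2) = A
(r2,c3) = B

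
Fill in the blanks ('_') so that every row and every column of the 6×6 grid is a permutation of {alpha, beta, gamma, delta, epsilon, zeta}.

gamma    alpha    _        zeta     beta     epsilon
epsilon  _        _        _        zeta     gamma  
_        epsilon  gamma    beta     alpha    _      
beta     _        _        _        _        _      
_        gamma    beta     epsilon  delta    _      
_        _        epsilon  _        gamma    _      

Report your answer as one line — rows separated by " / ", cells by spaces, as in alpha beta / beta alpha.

gamma alpha delta zeta beta epsilon / epsilon beta alpha delta zeta gamma / zeta epsilon gamma beta alpha delta / beta delta zeta gamma epsilon alpha / alpha gamma beta epsilon delta zeta / delta zeta epsilon alpha gamma beta

(r1,c3): row 1 has {alpha,beta,gamma,epsilon,zeta}; column 3 has {beta,gamma,epsilon}, so it must be delta.
(r2,c3): row 2 has {gamma,epsilon,zeta}; column 3 has {beta,gamma,delta,epsilon}, so it must be alpha.
(r2,c4): row 2 has {alpha,gamma,epsilon,zeta}; column 4 has {beta,epsilon,zeta}, so it must be delta.
(r4,c3): row 4 has {beta}; column 3 has {alpha,beta,gamma,delta,epsilon}, so it must be zeta.
(r4,c5): row 4 has {beta,zeta}; column 5 has {alpha,beta,gamma,delta,zeta}, so it must be epsilon.
(r6,c4): row 6 has {gamma,epsilon}; column 4 has {beta,delta,epsilon,zeta}, so it must be alpha.
(r2,c2): row 2 has {alpha,gamma,delta,epsilon,zeta}; column 2 has {alpha,gamma,epsilon}, so it must be beta.
(r4,c2): row 4 has {beta,epsilon,zeta}; column 2 has {alpha,beta,gamma,epsilon}, so it must be delta.
(r4,c4): row 4 has {beta,delta,epsilon,zeta}; column 4 has {alpha,beta,delta,epsilon,zeta}, so it must be gamma.
(r4,c6): row 4 has {beta,gamma,delta,epsilon,zeta}; column 6 has {gamma,epsilon}, so it must be alpha.
(r5,c6): row 5 has {beta,gamma,delta,epsilon}; column 6 has {alpha,gamma,epsilon}, so it must be zeta.
(r6,c2): row 6 has {alpha,gamma,epsilon}; column 2 has {alpha,beta,gamma,delta,epsilon}, so it must be zeta.
(r3,c6): row 3 has {alpha,beta,gamma,epsilon}; column 6 has {alpha,gamma,epsilon,zeta}, so it must be delta.
(r5,c1): row 5 has {beta,gamma,delta,epsilon,zeta}; column 1 has {beta,gamma,epsilon}, so it must be alpha.
(r6,c1): row 6 has {alpha,gamma,epsilon,zeta}; column 1 has {alpha,beta,gamma,epsilon}, so it must be delta.
(r6,c6): row 6 has {alpha,gamma,delta,epsilon,zeta}; column 6 has {alpha,gamma,delta,epsilon,zeta}, so it must be beta.
(r3,c1): row 3 has {alpha,beta,gamma,delta,epsilon}; column 1 has {alpha,beta,gamma,delta,epsilon}, so it must be zeta.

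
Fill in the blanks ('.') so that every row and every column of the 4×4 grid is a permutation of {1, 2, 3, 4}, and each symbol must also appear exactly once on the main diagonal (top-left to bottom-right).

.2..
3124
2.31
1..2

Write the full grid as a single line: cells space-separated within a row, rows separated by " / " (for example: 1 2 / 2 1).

4 2 1 3 / 3 1 2 4 / 2 4 3 1 / 1 3 4 2

row 1 has {2}; column 1 has {1,2,3}; the diagonal has {1,2,3} — only 4 is left for (r1,c1).
row 1 has {2,4}; column 3 has {2,3} — only 1 is left for (r1,c3).
row 1 has {1,2,4}; column 4 has {1,2,4} — only 3 is left for (r1,c4).
row 3 has {1,2,3}; column 2 has {1,2} — only 4 is left for (r3,c2).
row 4 has {1,2}; column 2 has {1,2,4} — only 3 is left for (r4,c2).
row 4 has {1,2,3}; column 3 has {1,2,3} — only 4 is left for (r4,c3).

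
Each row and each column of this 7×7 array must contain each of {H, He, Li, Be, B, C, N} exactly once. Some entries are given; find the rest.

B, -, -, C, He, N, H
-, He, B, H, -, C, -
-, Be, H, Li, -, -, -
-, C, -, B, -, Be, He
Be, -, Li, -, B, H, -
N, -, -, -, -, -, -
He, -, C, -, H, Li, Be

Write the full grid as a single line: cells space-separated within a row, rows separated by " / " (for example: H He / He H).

(r1,c2) = Li
(r1,c3) = Be
(r2,c1) = Li
(r2,c7) = N
(r3,c1) = C
(r3,c5) = N
(r3,c7) = B
(r4,c1) = H
(r4,c3) = N
(r4,c5) = Li
(r5,c2) = N
(r5,c4) = He
(r5,c7) = C
(r6,c3) = He
(r6,c4) = Be
(r6,c5) = C
(r6,c6) = B
(r6,c7) = Li
(r7,c2) = B
(r7,c4) = N
(r2,c5) = Be
(r3,c6) = He
(r6,c2) = H

B Li Be C He N H / Li He B H Be C N / C Be H Li N He B / H C N B Li Be He / Be N Li He B H C / N H He Be C B Li / He B C N H Li Be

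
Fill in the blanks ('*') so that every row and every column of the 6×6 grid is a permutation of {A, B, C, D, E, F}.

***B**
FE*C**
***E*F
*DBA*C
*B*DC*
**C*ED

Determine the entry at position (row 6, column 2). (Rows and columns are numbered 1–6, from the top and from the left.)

A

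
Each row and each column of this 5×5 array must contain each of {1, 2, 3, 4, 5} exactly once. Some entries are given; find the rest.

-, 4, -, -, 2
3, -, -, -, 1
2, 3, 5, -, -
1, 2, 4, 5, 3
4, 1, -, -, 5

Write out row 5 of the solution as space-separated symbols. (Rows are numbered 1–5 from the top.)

(r1,c1) = 5
(r2,c2) = 5
(r2,c3) = 2
(r2,c4) = 4
(r3,c4) = 1
(r3,c5) = 4
(r5,c3) = 3
(r5,c4) = 2

4 1 3 2 5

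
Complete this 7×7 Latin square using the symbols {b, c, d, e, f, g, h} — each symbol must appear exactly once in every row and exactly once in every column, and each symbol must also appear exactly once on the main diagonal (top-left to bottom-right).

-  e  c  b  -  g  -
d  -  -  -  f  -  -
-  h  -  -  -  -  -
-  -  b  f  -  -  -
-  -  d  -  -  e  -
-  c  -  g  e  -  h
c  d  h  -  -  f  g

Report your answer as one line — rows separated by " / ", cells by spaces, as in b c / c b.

h e c b d g f / d b g c f h e / f h e d g b c / e g b f h c d / g f d h c e b / b c f g e d h / c d h e b f g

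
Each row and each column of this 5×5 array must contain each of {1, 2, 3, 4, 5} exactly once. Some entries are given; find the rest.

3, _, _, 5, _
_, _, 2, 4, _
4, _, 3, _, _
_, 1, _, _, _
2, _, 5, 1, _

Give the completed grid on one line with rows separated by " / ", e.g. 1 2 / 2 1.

3 2 1 5 4 / 1 3 2 4 5 / 4 5 3 2 1 / 5 1 4 3 2 / 2 4 5 1 3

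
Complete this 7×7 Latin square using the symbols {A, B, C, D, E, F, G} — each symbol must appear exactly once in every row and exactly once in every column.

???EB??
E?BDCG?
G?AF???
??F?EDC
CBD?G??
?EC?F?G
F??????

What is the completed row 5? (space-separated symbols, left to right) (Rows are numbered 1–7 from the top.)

row 1 has {B,E}; column 3 has {A,B,C,D,F} — only G is left for (r1,c3).
row 3 has {A,F,G}; column 5 has {B,C,E,F,G} — only D is left for (r3,c5).
row 5 has {B,C,D,G}; column 4 has {D,E,F} — only A is left for (r5,c4).
row 6 has {C,E,F,G}; column 4 has {A,D,E,F} — only B is left for (r6,c4).
row 6 has {B,C,E,F,G}; column 6 has {D,G} — only A is left for (r6,c6).
row 7 has {F}; column 3 has {A,B,C,D,F,G} — only E is left for (r7,c3).
row 7 has {E,F}; column 5 has {B,C,D,E,F,G} — only A is left for (r7,c5).
row 3 has {A,D,F,G}; column 2 has {B,E} — only C is left for (r3,c2).
row 4 has {C,D,E,F}; column 4 has {A,B,D,E,F} — only G is left for (r4,c4).
row 6 has {A,B,C,E,F,G}; column 1 has {C,E,F,G} — only D is left for (r6,c1).
row 7 has {A,E,F}; column 4 has {A,B,D,E,F,G} — only C is left for (r7,c4).
row 7 has {A,C,E,F}; column 6 has {A,D,G} — only B is left for (r7,c6).
row 7 has {A,B,C,E,F}; column 7 has {C,G} — only D is left for (r7,c7).
row 1 has {B,E,G}; column 1 has {C,D,E,F,G} — only A is left for (r1,c1).
row 1 has {A,B,E,G}; column 7 has {C,D,G} — only F is left for (r1,c7).
row 2 has {B,C,D,E,G}; column 7 has {C,D,F,G} — only A is left for (r2,c7).
row 3 has {A,C,D,F,G}; column 6 has {A,B,D,G} — only E is left for (r3,c6).
row 3 has {A,C,D,E,F,G}; column 7 has {A,C,D,F,G} — only B is left for (r3,c7).
row 4 has {C,D,E,F,G}; column 1 has {A,C,D,E,F,G} — only B is left for (r4,c1).
row 4 has {B,C,D,E,F,G}; column 2 has {B,C,E} — only A is left for (r4,c2).
row 5 has {A,B,C,D,G}; column 6 has {A,B,D,E,G} — only F is left for (r5,c6).
row 5 has {A,B,C,D,F,G}; column 7 has {A,B,C,D,F,G} — only E is left for (r5,c7).

C B D A G F E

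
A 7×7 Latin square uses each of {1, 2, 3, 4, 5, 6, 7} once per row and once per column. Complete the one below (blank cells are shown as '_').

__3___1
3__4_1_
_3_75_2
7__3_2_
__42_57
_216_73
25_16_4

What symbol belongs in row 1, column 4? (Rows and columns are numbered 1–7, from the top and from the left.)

(r1,c4) = 5

5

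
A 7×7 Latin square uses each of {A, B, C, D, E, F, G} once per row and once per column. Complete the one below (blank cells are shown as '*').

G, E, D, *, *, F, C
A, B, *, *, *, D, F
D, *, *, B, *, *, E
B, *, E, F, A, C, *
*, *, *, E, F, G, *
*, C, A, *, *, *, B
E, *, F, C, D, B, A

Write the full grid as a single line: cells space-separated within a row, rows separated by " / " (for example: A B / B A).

G E D A B F C / A B C G E D F / D F G B C A E / B D E F A C G / C A B E F G D / F C A D G E B / E G F C D B A

(r1,c4) = A
(r1,c5) = B
(r2,c4) = G
(r3,c6) = A
(r5,c1) = C
(r5,c3) = B
(r5,c7) = D
(r6,c1) = F
(r6,c4) = D
(r6,c6) = E
(r7,c2) = G
(r2,c3) = C
(r2,c5) = E
(r3,c2) = F
(r3,c3) = G
(r3,c5) = C
(r4,c2) = D
(r4,c7) = G
(r5,c2) = A
(r6,c5) = G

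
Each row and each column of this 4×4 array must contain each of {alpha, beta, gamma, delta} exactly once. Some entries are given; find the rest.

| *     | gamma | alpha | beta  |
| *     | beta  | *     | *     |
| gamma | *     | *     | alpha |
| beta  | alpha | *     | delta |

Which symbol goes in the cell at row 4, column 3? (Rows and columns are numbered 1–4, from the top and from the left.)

gamma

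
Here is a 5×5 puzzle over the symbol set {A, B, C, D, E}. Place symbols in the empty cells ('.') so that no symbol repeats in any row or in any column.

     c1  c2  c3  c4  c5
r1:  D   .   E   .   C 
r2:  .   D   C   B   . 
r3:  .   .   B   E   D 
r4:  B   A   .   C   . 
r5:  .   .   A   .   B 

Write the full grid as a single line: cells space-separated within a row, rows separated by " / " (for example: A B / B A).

At row 1, column 2: row 1 has {C,D,E}; column 2 has {A,D}; that leaves B.
At row 1, column 4: row 1 has {B,C,D,E}; column 4 has {B,C,E}; that leaves A.
At row 3, column 2: row 3 has {B,D,E}; column 2 has {A,B,D}; that leaves C.
At row 4, column 3: row 4 has {A,B,C}; column 3 has {A,B,C,E}; that leaves D.
At row 4, column 5: row 4 has {A,B,C,D}; column 5 has {B,C,D}; that leaves E.
At row 5, column 2: row 5 has {A,B}; column 2 has {A,B,C,D}; that leaves E.
At row 5, column 4: row 5 has {A,B,E}; column 4 has {A,B,C,E}; that leaves D.
At row 2, column 5: row 2 has {B,C,D}; column 5 has {B,C,D,E}; that leaves A.
At row 3, column 1: row 3 has {B,C,D,E}; column 1 has {B,D}; that leaves A.
At row 5, column 1: row 5 has {A,B,D,E}; column 1 has {A,B,D}; that leaves C.
At row 2, column 1: row 2 has {A,B,C,D}; column 1 has {A,B,C,D}; that leaves E.

D B E A C / E D C B A / A C B E D / B A D C E / C E A D B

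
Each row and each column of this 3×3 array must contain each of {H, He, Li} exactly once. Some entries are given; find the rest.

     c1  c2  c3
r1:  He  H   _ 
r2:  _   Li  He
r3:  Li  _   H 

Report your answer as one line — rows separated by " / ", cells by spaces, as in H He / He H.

He H Li / H Li He / Li He H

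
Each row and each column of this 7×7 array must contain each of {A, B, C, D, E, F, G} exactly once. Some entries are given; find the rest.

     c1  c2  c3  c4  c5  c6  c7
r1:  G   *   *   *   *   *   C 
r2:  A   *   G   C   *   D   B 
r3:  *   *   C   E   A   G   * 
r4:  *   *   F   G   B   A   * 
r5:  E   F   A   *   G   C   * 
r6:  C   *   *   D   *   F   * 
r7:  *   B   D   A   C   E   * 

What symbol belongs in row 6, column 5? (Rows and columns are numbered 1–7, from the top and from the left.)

(r1,c6): row 1 has {C,G}; column 6 has {A,C,D,E,F,G}, so it must be B.
(r2,c2): row 2 has {A,B,C,D,G}; column 2 has {B,F}, so it must be E.
(r2,c5): row 2 has {A,B,C,D,E,G}; column 5 has {A,B,C,G}, so it must be F.
(r3,c2): row 3 has {A,C,E,G}; column 2 has {B,E,F}, so it must be D.
(r3,c7): row 3 has {A,C,D,E,G}; column 7 has {B,C}, so it must be F.
(r4,c1): row 4 has {A,B,F,G}; column 1 has {A,C,E,G}, so it must be D.
(r4,c2): row 4 has {A,B,D,F,G}; column 2 has {B,D,E,F}, so it must be C.
(r4,c7): row 4 has {A,B,C,D,F,G}; column 7 has {B,C,F}, so it must be E.
(r5,c4): row 5 has {A,C,E,F,G}; column 4 has {A,C,D,E,G}, so it must be B.
(r5,c7): row 5 has {A,B,C,E,F,G}; column 7 has {B,C,E,F}, so it must be D.
(r6,c5): row 6 has {C,D,F}; column 5 has {A,B,C,F,G}, so it must be E.

E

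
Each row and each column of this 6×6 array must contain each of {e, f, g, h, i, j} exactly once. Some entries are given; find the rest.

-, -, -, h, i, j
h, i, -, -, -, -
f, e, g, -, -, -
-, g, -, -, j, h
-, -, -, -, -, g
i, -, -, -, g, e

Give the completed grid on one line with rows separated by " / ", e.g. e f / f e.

g f e h i j / h i j g e f / f e g j h i / e g f i j h / j h i e f g / i j h f g e

row 1 has {h,i,j}; column 2 has {e,g,i} — only f is left for (r1,c2).
row 1 has {f,h,i,j}; column 3 has {g} — only e is left for (r1,c3).
row 2 has {h,i}; column 6 has {e,g,h,j} — only f is left for (r2,c6).
row 3 has {e,f,g}; column 5 has {g,i,j} — only h is left for (r3,c5).
row 3 has {e,f,g,h}; column 6 has {e,f,g,h,j} — only i is left for (r3,c6).
row 4 has {g,h,j}; column 1 has {f,h,i} — only e is left for (r4,c1).
row 5 has {g}; column 1 has {e,f,h,i} — only j is left for (r5,c1).
row 5 has {g,j}; column 2 has {e,f,g,i} — only h is left for (r5,c2).
row 6 has {e,g,i}; column 2 has {e,f,g,h,i} — only j is left for (r6,c2).
row 6 has {e,g,i,j}; column 4 has {h} — only f is left for (r6,c4).
row 1 has {e,f,h,i,j}; column 1 has {e,f,h,i,j} — only g is left for (r1,c1).
row 2 has {f,h,i}; column 3 has {e,g} — only j is left for (r2,c3).
row 2 has {f,h,i,j}; column 5 has {g,h,i,j} — only e is left for (r2,c5).
row 3 has {e,f,g,h,i}; column 4 has {f,h} — only j is left for (r3,c4).
row 4 has {e,g,h,j}; column 4 has {f,h,j} — only i is left for (r4,c4).
row 5 has {g,h,j}; column 4 has {f,h,i,j} — only e is left for (r5,c4).
row 5 has {e,g,h,j}; column 5 has {e,g,h,i,j} — only f is left for (r5,c5).
row 6 has {e,f,g,i,j}; column 3 has {e,g,j} — only h is left for (r6,c3).
row 2 has {e,f,h,i,j}; column 4 has {e,f,h,i,j} — only g is left for (r2,c4).
row 4 has {e,g,h,i,j}; column 3 has {e,g,h,j} — only f is left for (r4,c3).
row 5 has {e,f,g,h,j}; column 3 has {e,f,g,h,j} — only i is left for (r5,c3).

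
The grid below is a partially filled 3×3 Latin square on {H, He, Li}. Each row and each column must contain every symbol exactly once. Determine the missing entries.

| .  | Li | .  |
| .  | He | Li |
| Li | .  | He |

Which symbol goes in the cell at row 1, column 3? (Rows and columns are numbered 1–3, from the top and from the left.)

H

(r1,c3) = H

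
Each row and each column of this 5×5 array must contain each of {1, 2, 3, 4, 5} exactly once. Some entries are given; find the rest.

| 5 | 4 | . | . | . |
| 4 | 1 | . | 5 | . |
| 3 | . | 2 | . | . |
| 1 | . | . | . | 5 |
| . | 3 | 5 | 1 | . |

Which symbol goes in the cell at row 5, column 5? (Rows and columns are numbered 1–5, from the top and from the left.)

4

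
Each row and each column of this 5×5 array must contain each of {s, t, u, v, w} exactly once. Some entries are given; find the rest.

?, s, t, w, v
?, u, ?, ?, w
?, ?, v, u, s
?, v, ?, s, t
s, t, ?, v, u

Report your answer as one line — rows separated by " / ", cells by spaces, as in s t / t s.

u s t w v / v u s t w / t w v u s / w v u s t / s t w v u

At row 1, column 1: row 1 has {s,t,v,w}; column 1 has {s}; that leaves u.
At row 2, column 3: row 2 has {u,w}; column 3 has {t,v}; that leaves s.
At row 2, column 4: row 2 has {s,u,w}; column 4 has {s,u,v,w}; that leaves t.
At row 3, column 2: row 3 has {s,u,v}; column 2 has {s,t,u,v}; that leaves w.
At row 4, column 1: row 4 has {s,t,v}; column 1 has {s,u}; that leaves w.
At row 4, column 3: row 4 has {s,t,v,w}; column 3 has {s,t,v}; that leaves u.
At row 5, column 3: row 5 has {s,t,u,v}; column 3 has {s,t,u,v}; that leaves w.
At row 2, column 1: row 2 has {s,t,u,w}; column 1 has {s,u,w}; that leaves v.
At row 3, column 1: row 3 has {s,u,v,w}; column 1 has {s,u,v,w}; that leaves t.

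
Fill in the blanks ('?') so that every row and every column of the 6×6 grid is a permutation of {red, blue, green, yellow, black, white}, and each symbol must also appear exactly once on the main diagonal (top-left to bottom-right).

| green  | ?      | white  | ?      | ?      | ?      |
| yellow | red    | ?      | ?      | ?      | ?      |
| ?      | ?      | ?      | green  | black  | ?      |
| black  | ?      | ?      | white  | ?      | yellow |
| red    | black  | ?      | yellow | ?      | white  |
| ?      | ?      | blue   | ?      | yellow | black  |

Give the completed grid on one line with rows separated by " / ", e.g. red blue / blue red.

green yellow white black red blue / yellow red black blue white green / blue white yellow green black red / black blue red white green yellow / red black green yellow blue white / white green blue red yellow black

(r3,c3) = yellow
(r5,c3) = green
(r5,c5) = blue
(r6,c1) = white
(r6,c2) = green
(r6,c4) = red
(r1,c5) = red
(r1,c6) = blue
(r2,c3) = black
(r2,c4) = blue
(r2,c6) = green
(r3,c1) = blue
(r3,c2) = white
(r3,c6) = red
(r4,c2) = blue
(r4,c3) = red
(r4,c5) = green
(r1,c2) = yellow
(r1,c4) = black
(r2,c5) = white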